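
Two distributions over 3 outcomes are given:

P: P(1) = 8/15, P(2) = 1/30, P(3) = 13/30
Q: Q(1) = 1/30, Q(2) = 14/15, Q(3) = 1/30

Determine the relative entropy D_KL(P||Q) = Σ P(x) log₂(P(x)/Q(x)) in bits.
3.5766 bits

D_KL(P||Q) = Σ P(x) log₂(P(x)/Q(x))

Computing term by term:
  P(1)·log₂(P(1)/Q(1)) = (8/15)·log₂((8/15)/(1/30)) = 2.13333
  P(2)·log₂(P(2)/Q(2)) = (1/30)·log₂((1/30)/(14/15)) = -0.16025
  P(3)·log₂(P(3)/Q(3)) = (13/30)·log₂((13/30)/(1/30)) = 1.60352

D_KL(P||Q) = 2.13333 - 0.16025 + 1.60352 = 3.57660 ≈ 3.5766 bits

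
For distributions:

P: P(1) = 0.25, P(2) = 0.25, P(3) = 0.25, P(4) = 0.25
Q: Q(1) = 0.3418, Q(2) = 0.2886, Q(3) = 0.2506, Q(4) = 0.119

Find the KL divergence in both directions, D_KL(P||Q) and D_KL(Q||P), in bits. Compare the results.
D_KL(P||Q) = 0.1023 bits, D_KL(Q||P) = 0.0874 bits. D_KL(P||Q) is larger than D_KL(Q||P) by 0.0149 bits; the two directions differ.

D_KL(P||Q) = Σ P(x) log₂(P(x)/Q(x))

Computing term by term:
  P(1)·log₂(P(1)/Q(1)) = 0.25·log₂(0.25/0.3418) = -0.11281
  P(2)·log₂(P(2)/Q(2)) = 0.25·log₂(0.25/0.2886) = -0.05179
  P(3)·log₂(P(3)/Q(3)) = 0.25·log₂(0.25/0.2506) = -0.00086
  P(4)·log₂(P(4)/Q(4)) = 0.25·log₂(0.25/0.119) = 0.26774

D_KL(P||Q) = -0.11281 - 0.05179 - 0.00086 + 0.26774 = 0.10228 ≈ 0.1023 bits

D_KL(Q||P) = Σ Q(x) log₂(Q(x)/P(x))

Computing term by term:
  Q(1)·log₂(Q(1)/P(1)) = 0.3418·log₂(0.3418/0.25) = 0.15423
  Q(2)·log₂(Q(2)/P(2)) = 0.2886·log₂(0.2886/0.25) = 0.05978
  Q(3)·log₂(Q(3)/P(3)) = 0.2506·log₂(0.2506/0.25) = 0.00087
  Q(4)·log₂(Q(4)/P(4)) = 0.119·log₂(0.119/0.25) = -0.12745

D_KL(Q||P) = 0.15423 + 0.05978 + 0.00087 - 0.12745 = 0.08743 ≈ 0.0874 bits

These are NOT equal (difference: 0.0149 bits). KL divergence is asymmetric: D_KL(P||Q) ≠ D_KL(Q||P) in general.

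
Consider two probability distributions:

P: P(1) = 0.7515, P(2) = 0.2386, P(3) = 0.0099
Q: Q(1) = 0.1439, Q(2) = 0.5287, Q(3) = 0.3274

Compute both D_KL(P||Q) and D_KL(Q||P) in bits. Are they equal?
D_KL(P||Q) = 1.4683 bits, D_KL(Q||P) = 1.9163 bits. No, they are not equal.

D_KL(P||Q) = Σ P(x) log₂(P(x)/Q(x))

Computing term by term:
  P(1)·log₂(P(1)/Q(1)) = 0.7515·log₂(0.7515/0.1439) = 1.79211
  P(2)·log₂(P(2)/Q(2)) = 0.2386·log₂(0.2386/0.5287) = -0.27388
  P(3)·log₂(P(3)/Q(3)) = 0.0099·log₂(0.0099/0.3274) = -0.04997

D_KL(P||Q) = 1.79211 - 0.27388 - 0.04997 = 1.46826 ≈ 1.4683 bits

D_KL(Q||P) = Σ Q(x) log₂(Q(x)/P(x))

Computing term by term:
  Q(1)·log₂(Q(1)/P(1)) = 0.1439·log₂(0.1439/0.7515) = -0.34316
  Q(2)·log₂(Q(2)/P(2)) = 0.5287·log₂(0.5287/0.2386) = 0.60687
  Q(3)·log₂(Q(3)/P(3)) = 0.3274·log₂(0.3274/0.0099) = 1.65255

D_KL(Q||P) = -0.34316 + 0.60687 + 1.65255 = 1.91626 ≈ 1.9163 bits

These are NOT equal (difference: 0.4480 bits). KL divergence is asymmetric: D_KL(P||Q) ≠ D_KL(Q||P) in general.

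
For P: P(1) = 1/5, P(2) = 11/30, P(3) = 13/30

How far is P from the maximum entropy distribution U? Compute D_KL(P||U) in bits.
0.0670 bits

U(i) = 1/3 for all i

D_KL(P||U) = Σ P(x) log₂(P(x) / (1/3))
           = Σ P(x) log₂(P(x)) + log₂(3)
           = log₂(3) - H(P)

H(P) = -Σ P(x) log₂(P(x)):
  -P(1)·log₂(P(1)) = -(1/5)·log₂(1/5) = 0.46439
  -P(2)·log₂(P(2)) = -(11/30)·log₂(11/30) = 0.53073
  -P(3)·log₂(P(3)) = -(13/30)·log₂(13/30) = 0.52280
H(P) = 0.46439 + 0.53073 + 0.52280 = 1.51792 bits

log₂(3) = 1.58496 bits

D_KL(P||U) = 1.58496 - 1.51792 = 0.06704 ≈ 0.0670 bits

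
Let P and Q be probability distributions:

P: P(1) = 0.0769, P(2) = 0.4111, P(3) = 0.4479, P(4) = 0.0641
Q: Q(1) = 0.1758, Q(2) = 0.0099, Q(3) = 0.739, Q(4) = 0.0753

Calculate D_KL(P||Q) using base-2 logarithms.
1.7799 bits

D_KL(P||Q) = Σ P(x) log₂(P(x)/Q(x))

Computing term by term:
  P(1)·log₂(P(1)/Q(1)) = 0.0769·log₂(0.0769/0.1758) = -0.09173
  P(2)·log₂(P(2)/Q(2)) = 0.4111·log₂(0.4111/0.0099) = 2.21004
  P(3)·log₂(P(3)/Q(3)) = 0.4479·log₂(0.4479/0.739) = -0.32356
  P(4)·log₂(P(4)/Q(4)) = 0.0641·log₂(0.0641/0.0753) = -0.01489

D_KL(P||Q) = -0.09173 + 2.21004 - 0.32356 - 0.01489 = 1.77986 ≈ 1.7799 bits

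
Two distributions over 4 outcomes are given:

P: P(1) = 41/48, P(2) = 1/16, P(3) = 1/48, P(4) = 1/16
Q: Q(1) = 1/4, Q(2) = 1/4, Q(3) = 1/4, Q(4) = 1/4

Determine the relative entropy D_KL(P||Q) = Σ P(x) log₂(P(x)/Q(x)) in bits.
1.1894 bits

D_KL(P||Q) = Σ P(x) log₂(P(x)/Q(x))

Computing term by term:
  P(1)·log₂(P(1)/Q(1)) = (41/48)·log₂((41/48)/(1/4)) = 1.51409
  P(2)·log₂(P(2)/Q(2)) = (1/16)·log₂((1/16)/(1/4)) = -0.12500
  P(3)·log₂(P(3)/Q(3)) = (1/48)·log₂((1/48)/(1/4)) = -0.07469
  P(4)·log₂(P(4)/Q(4)) = (1/16)·log₂((1/16)/(1/4)) = -0.12500

D_KL(P||Q) = 1.51409 - 0.12500 - 0.07469 - 0.12500 = 1.18940 ≈ 1.1894 bits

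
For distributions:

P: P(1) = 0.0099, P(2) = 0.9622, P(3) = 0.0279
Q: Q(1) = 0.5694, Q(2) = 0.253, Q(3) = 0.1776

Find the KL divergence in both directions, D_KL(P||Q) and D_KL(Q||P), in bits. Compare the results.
D_KL(P||Q) = 1.7220 bits, D_KL(Q||P) = 3.3153 bits. D_KL(Q||P) is larger than D_KL(P||Q) by 1.5933 bits; the two directions differ.

D_KL(P||Q) = Σ P(x) log₂(P(x)/Q(x))

Computing term by term:
  P(1)·log₂(P(1)/Q(1)) = 0.0099·log₂(0.0099/0.5694) = -0.05787
  P(2)·log₂(P(2)/Q(2)) = 0.9622·log₂(0.9622/0.253) = 1.85435
  P(3)·log₂(P(3)/Q(3)) = 0.0279·log₂(0.0279/0.1776) = -0.07450

D_KL(P||Q) = -0.05787 + 1.85435 - 0.07450 = 1.72198 ≈ 1.7220 bits

D_KL(Q||P) = Σ Q(x) log₂(Q(x)/P(x))

Computing term by term:
  Q(1)·log₂(Q(1)/P(1)) = 0.5694·log₂(0.5694/0.0099) = 3.32864
  Q(2)·log₂(Q(2)/P(2)) = 0.253·log₂(0.253/0.9622) = -0.48758
  Q(3)·log₂(Q(3)/P(3)) = 0.1776·log₂(0.1776/0.0279) = 0.47424

D_KL(Q||P) = 3.32864 - 0.48758 + 0.47424 = 3.31530 ≈ 3.3153 bits

These are NOT equal (difference: 1.5933 bits). KL divergence is asymmetric: D_KL(P||Q) ≠ D_KL(Q||P) in general.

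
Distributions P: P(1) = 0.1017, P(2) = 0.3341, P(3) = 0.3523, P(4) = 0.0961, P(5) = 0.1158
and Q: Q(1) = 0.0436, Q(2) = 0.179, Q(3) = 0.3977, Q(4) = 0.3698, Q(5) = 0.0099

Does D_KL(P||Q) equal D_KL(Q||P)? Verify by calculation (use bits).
D_KL(P||Q) = 0.5875 bits, D_KL(Q||P) = 0.5389 bits. No — D_KL(P||Q) ≠ D_KL(Q||P) for this pair.

D_KL(P||Q) = Σ P(x) log₂(P(x)/Q(x))

Computing term by term:
  P(1)·log₂(P(1)/Q(1)) = 0.1017·log₂(0.1017/0.0436) = 0.12427
  P(2)·log₂(P(2)/Q(2)) = 0.3341·log₂(0.3341/0.179) = 0.30080
  P(3)·log₂(P(3)/Q(3)) = 0.3523·log₂(0.3523/0.3977) = -0.06161
  P(4)·log₂(P(4)/Q(4)) = 0.0961·log₂(0.0961/0.3698) = -0.18683
  P(5)·log₂(P(5)/Q(5)) = 0.1158·log₂(0.1158/0.0099) = 0.41087

D_KL(P||Q) = 0.12427 + 0.30080 - 0.06161 - 0.18683 + 0.41087 = 0.58750 ≈ 0.5875 bits

D_KL(Q||P) = Σ Q(x) log₂(Q(x)/P(x))

Computing term by term:
  Q(1)·log₂(Q(1)/P(1)) = 0.0436·log₂(0.0436/0.1017) = -0.05328
  Q(2)·log₂(Q(2)/P(2)) = 0.179·log₂(0.179/0.3341) = -0.16116
  Q(3)·log₂(Q(3)/P(3)) = 0.3977·log₂(0.3977/0.3523) = 0.06955
  Q(4)·log₂(Q(4)/P(4)) = 0.3698·log₂(0.3698/0.0961) = 0.71894
  Q(5)·log₂(Q(5)/P(5)) = 0.0099·log₂(0.0099/0.1158) = -0.03513

D_KL(Q||P) = -0.05328 - 0.16116 + 0.06955 + 0.71894 - 0.03513 = 0.53892 ≈ 0.5389 bits

These are NOT equal (difference: 0.0486 bits). KL divergence is asymmetric: D_KL(P||Q) ≠ D_KL(Q||P) in general.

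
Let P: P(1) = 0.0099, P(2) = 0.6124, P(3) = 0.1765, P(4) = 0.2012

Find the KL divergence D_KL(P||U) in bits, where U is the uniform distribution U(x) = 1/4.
0.5938 bits

U(i) = 1/4 for all i

D_KL(P||U) = Σ P(x) log₂(P(x) / (1/4))
           = Σ P(x) log₂(P(x)) + log₂(4)
           = log₂(4) - H(P)

H(P) = -Σ P(x) log₂(P(x)):
  -P(1)·log₂(P(1)) = -(0.0099)·log₂(0.0099) = 0.06592
  -P(2)·log₂(P(2)) = -(0.6124)·log₂(0.6124) = 0.43324
  -P(3)·log₂(P(3)) = -(0.1765)·log₂(0.1765) = 0.44165
  -P(4)·log₂(P(4)) = -(0.2012)·log₂(0.2012) = 0.46544
H(P) = 0.06592 + 0.43324 + 0.44165 + 0.46544 = 1.40625 bits

log₂(4) = 2.00000 bits

D_KL(P||U) = 2.00000 - 1.40625 = 0.59375 ≈ 0.5938 bits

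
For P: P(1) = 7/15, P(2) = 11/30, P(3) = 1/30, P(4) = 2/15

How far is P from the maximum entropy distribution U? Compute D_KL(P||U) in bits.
0.4050 bits

U(i) = 1/4 for all i

D_KL(P||U) = Σ P(x) log₂(P(x) / (1/4))
           = Σ P(x) log₂(P(x)) + log₂(4)
           = log₂(4) - H(P)

H(P) = -Σ P(x) log₂(P(x)):
  -P(1)·log₂(P(1)) = -(7/15)·log₂(7/15) = 0.51312
  -P(2)·log₂(P(2)) = -(11/30)·log₂(11/30) = 0.53073
  -P(3)·log₂(P(3)) = -(1/30)·log₂(1/30) = 0.16356
  -P(4)·log₂(P(4)) = -(2/15)·log₂(2/15) = 0.38759
H(P) = 0.51312 + 0.53073 + 0.16356 + 0.38759 = 1.59500 bits

log₂(4) = 2.00000 bits

D_KL(P||U) = 2.00000 - 1.59500 = 0.40500 ≈ 0.4050 bits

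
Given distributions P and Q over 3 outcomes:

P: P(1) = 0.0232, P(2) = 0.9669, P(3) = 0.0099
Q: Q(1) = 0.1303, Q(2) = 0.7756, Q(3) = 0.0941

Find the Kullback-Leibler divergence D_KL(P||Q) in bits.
0.2176 bits

D_KL(P||Q) = Σ P(x) log₂(P(x)/Q(x))

Computing term by term:
  P(1)·log₂(P(1)/Q(1)) = 0.0232·log₂(0.0232/0.1303) = -0.05776
  P(2)·log₂(P(2)/Q(2)) = 0.9669·log₂(0.9669/0.7756) = 0.30753
  P(3)·log₂(P(3)/Q(3)) = 0.0099·log₂(0.0099/0.0941) = -0.03216

D_KL(P||Q) = -0.05776 + 0.30753 - 0.03216 = 0.21761 ≈ 0.2176 bits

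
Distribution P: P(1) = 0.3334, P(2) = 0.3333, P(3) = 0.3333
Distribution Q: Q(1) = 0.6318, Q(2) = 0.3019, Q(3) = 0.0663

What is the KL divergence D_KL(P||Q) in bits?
0.5166 bits

D_KL(P||Q) = Σ P(x) log₂(P(x)/Q(x))

Computing term by term:
  P(1)·log₂(P(1)/Q(1)) = 0.3334·log₂(0.3334/0.6318) = -0.30747
  P(2)·log₂(P(2)/Q(2)) = 0.3333·log₂(0.3333/0.3019) = 0.04758
  P(3)·log₂(P(3)/Q(3)) = 0.3333·log₂(0.3333/0.0663) = 0.77650

D_KL(P||Q) = -0.30747 + 0.04758 + 0.77650 = 0.51661 ≈ 0.5166 bits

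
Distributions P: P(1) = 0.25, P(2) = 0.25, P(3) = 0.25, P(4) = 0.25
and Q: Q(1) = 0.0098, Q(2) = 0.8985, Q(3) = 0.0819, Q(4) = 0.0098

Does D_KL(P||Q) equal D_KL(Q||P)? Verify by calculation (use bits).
D_KL(P||Q) = 2.2776 bits, D_KL(Q||P) = 1.4348 bits. No — D_KL(P||Q) ≠ D_KL(Q||P) for this pair.

D_KL(P||Q) = Σ P(x) log₂(P(x)/Q(x))

Computing term by term:
  P(1)·log₂(P(1)/Q(1)) = 0.25·log₂(0.25/0.0098) = 1.16825
  P(2)·log₂(P(2)/Q(2)) = 0.25·log₂(0.25/0.8985) = -0.46140
  P(3)·log₂(P(3)/Q(3)) = 0.25·log₂(0.25/0.0819) = 0.40250
  P(4)·log₂(P(4)/Q(4)) = 0.25·log₂(0.25/0.0098) = 1.16825

D_KL(P||Q) = 1.16825 - 0.46140 + 0.40250 + 1.16825 = 2.27760 ≈ 2.2776 bits

D_KL(Q||P) = Σ Q(x) log₂(Q(x)/P(x))

Computing term by term:
  Q(1)·log₂(Q(1)/P(1)) = 0.0098·log₂(0.0098/0.25) = -0.04580
  Q(2)·log₂(Q(2)/P(2)) = 0.8985·log₂(0.8985/0.25) = 1.65826
  Q(3)·log₂(Q(3)/P(3)) = 0.0819·log₂(0.0819/0.25) = -0.13186
  Q(4)·log₂(Q(4)/P(4)) = 0.0098·log₂(0.0098/0.25) = -0.04580

D_KL(Q||P) = -0.04580 + 1.65826 - 0.13186 - 0.04580 = 1.43480 ≈ 1.4348 bits

These are NOT equal (difference: 0.8428 bits). KL divergence is asymmetric: D_KL(P||Q) ≠ D_KL(Q||P) in general.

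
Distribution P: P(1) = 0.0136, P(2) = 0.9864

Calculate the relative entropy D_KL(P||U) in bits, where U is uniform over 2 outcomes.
0.8962 bits

U(i) = 1/2 for all i

D_KL(P||U) = Σ P(x) log₂(P(x) / (1/2))
           = Σ P(x) log₂(P(x)) + log₂(2)
           = log₂(2) - H(P)

H(P) = -Σ P(x) log₂(P(x)):
  -P(1)·log₂(P(1)) = -(0.0136)·log₂(0.0136) = 0.08432
  -P(2)·log₂(P(2)) = -(0.9864)·log₂(0.9864) = 0.01949
H(P) = 0.08432 + 0.01949 = 0.10381 bits

log₂(2) = 1.00000 bits

D_KL(P||U) = 1.00000 - 0.10381 = 0.89619 ≈ 0.8962 bits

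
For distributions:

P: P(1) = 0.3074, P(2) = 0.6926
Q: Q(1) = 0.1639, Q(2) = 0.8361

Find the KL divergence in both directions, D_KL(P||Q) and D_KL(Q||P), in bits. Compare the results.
D_KL(P||Q) = 0.0908 bits, D_KL(Q||P) = 0.0784 bits. D_KL(P||Q) is larger than D_KL(Q||P) by 0.0124 bits; the two directions differ.

D_KL(P||Q) = Σ P(x) log₂(P(x)/Q(x))

Computing term by term:
  P(1)·log₂(P(1)/Q(1)) = 0.3074·log₂(0.3074/0.1639) = 0.27890
  P(2)·log₂(P(2)/Q(2)) = 0.6926·log₂(0.6926/0.8361) = -0.18815

D_KL(P||Q) = 0.27890 - 0.18815 = 0.09075 ≈ 0.0908 bits

D_KL(Q||P) = Σ Q(x) log₂(Q(x)/P(x))

Computing term by term:
  Q(1)·log₂(Q(1)/P(1)) = 0.1639·log₂(0.1639/0.3074) = -0.14871
  Q(2)·log₂(Q(2)/P(2)) = 0.8361·log₂(0.8361/0.6926) = 0.22713

D_KL(Q||P) = -0.14871 + 0.22713 = 0.07842 ≈ 0.0784 bits

These are NOT equal (difference: 0.0124 bits). KL divergence is asymmetric: D_KL(P||Q) ≠ D_KL(Q||P) in general.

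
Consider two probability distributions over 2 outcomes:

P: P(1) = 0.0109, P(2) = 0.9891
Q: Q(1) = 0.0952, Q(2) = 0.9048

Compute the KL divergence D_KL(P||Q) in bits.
0.0930 bits

D_KL(P||Q) = Σ P(x) log₂(P(x)/Q(x))

Computing term by term:
  P(1)·log₂(P(1)/Q(1)) = 0.0109·log₂(0.0109/0.0952) = -0.03408
  P(2)·log₂(P(2)/Q(2)) = 0.9891·log₂(0.9891/0.9048) = 0.12712

D_KL(P||Q) = -0.03408 + 0.12712 = 0.09304 ≈ 0.0930 bits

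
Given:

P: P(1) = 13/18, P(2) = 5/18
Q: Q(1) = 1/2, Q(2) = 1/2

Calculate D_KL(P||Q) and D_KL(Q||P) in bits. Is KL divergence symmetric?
D_KL(P||Q) = 0.1476 bits, D_KL(Q||P) = 0.1587 bits. No, KL divergence is not symmetric.

D_KL(P||Q) = Σ P(x) log₂(P(x)/Q(x))

Computing term by term:
  P(1)·log₂(P(1)/Q(1)) = (13/18)·log₂((13/18)/(1/2)) = 0.38315
  P(2)·log₂(P(2)/Q(2)) = (5/18)·log₂((5/18)/(1/2)) = -0.23555

D_KL(P||Q) = 0.38315 - 0.23555 = 0.14760 ≈ 0.1476 bits

D_KL(Q||P) = Σ Q(x) log₂(Q(x)/P(x))

Computing term by term:
  Q(1)·log₂(Q(1)/P(1)) = (1/2)·log₂((1/2)/(13/18)) = -0.26526
  Q(2)·log₂(Q(2)/P(2)) = (1/2)·log₂((1/2)/(5/18)) = 0.42400

D_KL(Q||P) = -0.26526 + 0.42400 = 0.15874 ≈ 0.1587 bits

These are NOT equal (difference: 0.0111 bits). KL divergence is asymmetric: D_KL(P||Q) ≠ D_KL(Q||P) in general.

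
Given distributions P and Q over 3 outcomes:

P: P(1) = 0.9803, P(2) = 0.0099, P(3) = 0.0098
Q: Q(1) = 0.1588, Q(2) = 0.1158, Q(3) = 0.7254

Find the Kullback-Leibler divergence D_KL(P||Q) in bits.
2.4783 bits

D_KL(P||Q) = Σ P(x) log₂(P(x)/Q(x))

Computing term by term:
  P(1)·log₂(P(1)/Q(1)) = 0.9803·log₂(0.9803/0.1588) = 2.57428
  P(2)·log₂(P(2)/Q(2)) = 0.0099·log₂(0.0099/0.1158) = -0.03513
  P(3)·log₂(P(3)/Q(3)) = 0.0098·log₂(0.0098/0.7254) = -0.06086

D_KL(P||Q) = 2.57428 - 0.03513 - 0.06086 = 2.47829 ≈ 2.4783 bits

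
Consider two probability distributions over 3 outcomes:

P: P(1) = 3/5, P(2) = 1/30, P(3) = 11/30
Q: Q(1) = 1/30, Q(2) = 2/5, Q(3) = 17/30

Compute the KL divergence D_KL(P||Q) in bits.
2.1522 bits

D_KL(P||Q) = Σ P(x) log₂(P(x)/Q(x))

Computing term by term:
  P(1)·log₂(P(1)/Q(1)) = (3/5)·log₂((3/5)/(1/30)) = 2.50196
  P(2)·log₂(P(2)/Q(2)) = (1/30)·log₂((1/30)/(2/5)) = -0.11950
  P(3)·log₂(P(3)/Q(3)) = (11/30)·log₂((11/30)/(17/30)) = -0.23028

D_KL(P||Q) = 2.50196 - 0.11950 - 0.23028 = 2.15218 ≈ 2.1522 bits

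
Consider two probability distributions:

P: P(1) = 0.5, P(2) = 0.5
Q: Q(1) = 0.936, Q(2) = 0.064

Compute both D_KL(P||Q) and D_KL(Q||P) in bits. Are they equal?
D_KL(P||Q) = 1.0306 bits, D_KL(Q||P) = 0.6569 bits. No, they are not equal.

D_KL(P||Q) = Σ P(x) log₂(P(x)/Q(x))

Computing term by term:
  P(1)·log₂(P(1)/Q(1)) = 0.5·log₂(0.5/0.936) = -0.45229
  P(2)·log₂(P(2)/Q(2)) = 0.5·log₂(0.5/0.064) = 1.48289

D_KL(P||Q) = -0.45229 + 1.48289 = 1.03060 ≈ 1.0306 bits

D_KL(Q||P) = Σ Q(x) log₂(Q(x)/P(x))

Computing term by term:
  Q(1)·log₂(Q(1)/P(1)) = 0.936·log₂(0.936/0.5) = 0.84669
  Q(2)·log₂(Q(2)/P(2)) = 0.064·log₂(0.064/0.5) = -0.18981

D_KL(Q||P) = 0.84669 - 0.18981 = 0.65688 ≈ 0.6569 bits

These are NOT equal (difference: 0.3737 bits). KL divergence is asymmetric: D_KL(P||Q) ≠ D_KL(Q||P) in general.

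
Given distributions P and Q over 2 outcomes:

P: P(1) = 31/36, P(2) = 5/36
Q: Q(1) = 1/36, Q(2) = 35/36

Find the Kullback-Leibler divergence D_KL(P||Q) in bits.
3.8762 bits

D_KL(P||Q) = Σ P(x) log₂(P(x)/Q(x))

Computing term by term:
  P(1)·log₂(P(1)/Q(1)) = (31/36)·log₂((31/36)/(1/36)) = 4.26611
  P(2)·log₂(P(2)/Q(2)) = (5/36)·log₂((5/36)/(35/36)) = -0.38991

D_KL(P||Q) = 4.26611 - 0.38991 = 3.87620 ≈ 3.8762 bits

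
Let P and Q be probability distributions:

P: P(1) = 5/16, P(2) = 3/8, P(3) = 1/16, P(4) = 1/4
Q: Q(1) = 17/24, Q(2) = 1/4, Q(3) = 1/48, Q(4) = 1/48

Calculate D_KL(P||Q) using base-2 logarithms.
0.8457 bits

D_KL(P||Q) = Σ P(x) log₂(P(x)/Q(x))

Computing term by term:
  P(1)·log₂(P(1)/Q(1)) = (5/16)·log₂((5/16)/(17/24)) = -0.36893
  P(2)·log₂(P(2)/Q(2)) = (3/8)·log₂((3/8)/(1/4)) = 0.21936
  P(3)·log₂(P(3)/Q(3)) = (1/16)·log₂((1/16)/(1/48)) = 0.09906
  P(4)·log₂(P(4)/Q(4)) = (1/4)·log₂((1/4)/(1/48)) = 0.89624

D_KL(P||Q) = -0.36893 + 0.21936 + 0.09906 + 0.89624 = 0.84573 ≈ 0.8457 bits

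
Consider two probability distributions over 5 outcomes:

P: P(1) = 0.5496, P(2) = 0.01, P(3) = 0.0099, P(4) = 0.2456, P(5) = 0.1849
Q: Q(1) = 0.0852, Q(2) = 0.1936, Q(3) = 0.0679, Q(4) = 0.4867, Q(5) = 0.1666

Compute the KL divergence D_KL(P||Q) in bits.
1.1933 bits

D_KL(P||Q) = Σ P(x) log₂(P(x)/Q(x))

Computing term by term:
  P(1)·log₂(P(1)/Q(1)) = 0.5496·log₂(0.5496/0.0852) = 1.47813
  P(2)·log₂(P(2)/Q(2)) = 0.01·log₂(0.01/0.1936) = -0.04275
  P(3)·log₂(P(3)/Q(3)) = 0.0099·log₂(0.0099/0.0679) = -0.02750
  P(4)·log₂(P(4)/Q(4)) = 0.2456·log₂(0.2456/0.4867) = -0.24234
  P(5)·log₂(P(5)/Q(5)) = 0.1849·log₂(0.1849/0.1666) = 0.02780

D_KL(P||Q) = 1.47813 - 0.04275 - 0.02750 - 0.24234 + 0.02780 = 1.19334 ≈ 1.1933 bits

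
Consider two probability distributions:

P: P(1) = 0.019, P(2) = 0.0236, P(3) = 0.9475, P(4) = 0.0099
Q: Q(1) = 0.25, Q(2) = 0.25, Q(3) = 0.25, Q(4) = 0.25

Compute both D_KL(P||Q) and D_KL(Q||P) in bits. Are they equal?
D_KL(P||Q) = 1.6242 bits, D_KL(Q||P) = 2.4648 bits. No, they are not equal.

D_KL(P||Q) = Σ P(x) log₂(P(x)/Q(x))

Computing term by term:
  P(1)·log₂(P(1)/Q(1)) = 0.019·log₂(0.019/0.25) = -0.07064
  P(2)·log₂(P(2)/Q(2)) = 0.0236·log₂(0.0236/0.25) = -0.08036
  P(3)·log₂(P(3)/Q(3)) = 0.9475·log₂(0.9475/0.25) = 1.82128
  P(4)·log₂(P(4)/Q(4)) = 0.0099·log₂(0.0099/0.25) = -0.04612

D_KL(P||Q) = -0.07064 - 0.08036 + 1.82128 - 0.04612 = 1.62416 ≈ 1.6242 bits

D_KL(Q||P) = Σ Q(x) log₂(Q(x)/P(x))

Computing term by term:
  Q(1)·log₂(Q(1)/P(1)) = 0.25·log₂(0.25/0.019) = 0.92946
  Q(2)·log₂(Q(2)/P(2)) = 0.25·log₂(0.25/0.0236) = 0.85127
  Q(3)·log₂(Q(3)/P(3)) = 0.25·log₂(0.25/0.9475) = -0.48055
  Q(4)·log₂(Q(4)/P(4)) = 0.25·log₂(0.25/0.0099) = 1.16459

D_KL(Q||P) = 0.92946 + 0.85127 - 0.48055 + 1.16459 = 2.46477 ≈ 2.4648 bits

These are NOT equal (difference: 0.8406 bits). KL divergence is asymmetric: D_KL(P||Q) ≠ D_KL(Q||P) in general.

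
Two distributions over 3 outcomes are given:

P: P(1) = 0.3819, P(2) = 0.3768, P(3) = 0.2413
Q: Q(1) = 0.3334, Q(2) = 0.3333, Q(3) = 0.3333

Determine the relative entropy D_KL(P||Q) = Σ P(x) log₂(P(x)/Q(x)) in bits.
0.0291 bits

D_KL(P||Q) = Σ P(x) log₂(P(x)/Q(x))

Computing term by term:
  P(1)·log₂(P(1)/Q(1)) = 0.3819·log₂(0.3819/0.3334) = 0.07483
  P(2)·log₂(P(2)/Q(2)) = 0.3768·log₂(0.3768/0.3333) = 0.06669
  P(3)·log₂(P(3)/Q(3)) = 0.2413·log₂(0.2413/0.3333) = -0.11244

D_KL(P||Q) = 0.07483 + 0.06669 - 0.11244 = 0.02908 ≈ 0.0291 bits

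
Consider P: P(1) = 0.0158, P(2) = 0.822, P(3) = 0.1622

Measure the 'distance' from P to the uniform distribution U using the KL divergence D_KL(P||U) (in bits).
0.8323 bits

U(i) = 1/3 for all i

D_KL(P||U) = Σ P(x) log₂(P(x) / (1/3))
           = Σ P(x) log₂(P(x)) + log₂(3)
           = log₂(3) - H(P)

H(P) = -Σ P(x) log₂(P(x)):
  -P(1)·log₂(P(1)) = -(0.0158)·log₂(0.0158) = 0.09455
  -P(2)·log₂(P(2)) = -(0.822)·log₂(0.822) = 0.23245
  -P(3)·log₂(P(3)) = -(0.1622)·log₂(0.1622) = 0.42564
H(P) = 0.09455 + 0.23245 + 0.42564 = 0.75264 bits

log₂(3) = 1.58496 bits

D_KL(P||U) = 1.58496 - 0.75264 = 0.83232 ≈ 0.8323 bits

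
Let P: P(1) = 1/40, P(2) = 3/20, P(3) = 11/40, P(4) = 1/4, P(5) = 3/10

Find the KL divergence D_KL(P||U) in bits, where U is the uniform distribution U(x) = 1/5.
0.2451 bits

U(i) = 1/5 for all i

D_KL(P||U) = Σ P(x) log₂(P(x) / (1/5))
           = Σ P(x) log₂(P(x)) + log₂(5)
           = log₂(5) - H(P)

H(P) = -Σ P(x) log₂(P(x)):
  -P(1)·log₂(P(1)) = -(1/40)·log₂(1/40) = 0.13305
  -P(2)·log₂(P(2)) = -(3/20)·log₂(3/20) = 0.41054
  -P(3)·log₂(P(3)) = -(11/40)·log₂(11/40) = 0.51219
  -P(4)·log₂(P(4)) = -(1/4)·log₂(1/4) = 0.50000
  -P(5)·log₂(P(5)) = -(3/10)·log₂(3/10) = 0.52109
H(P) = 0.13305 + 0.41054 + 0.51219 + 0.50000 + 0.52109 = 2.07687 bits

log₂(5) = 2.32193 bits

D_KL(P||U) = 2.32193 - 2.07687 = 0.24506 ≈ 0.2451 bits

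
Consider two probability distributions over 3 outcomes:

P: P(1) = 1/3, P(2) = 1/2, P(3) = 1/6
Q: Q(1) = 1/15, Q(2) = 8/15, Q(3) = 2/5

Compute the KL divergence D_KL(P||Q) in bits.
0.5169 bits

D_KL(P||Q) = Σ P(x) log₂(P(x)/Q(x))

Computing term by term:
  P(1)·log₂(P(1)/Q(1)) = (1/3)·log₂((1/3)/(1/15)) = 0.77398
  P(2)·log₂(P(2)/Q(2)) = (1/2)·log₂((1/2)/(8/15)) = -0.04655
  P(3)·log₂(P(3)/Q(3)) = (1/6)·log₂((1/6)/(2/5)) = -0.21051

D_KL(P||Q) = 0.77398 - 0.04655 - 0.21051 = 0.51692 ≈ 0.5169 bits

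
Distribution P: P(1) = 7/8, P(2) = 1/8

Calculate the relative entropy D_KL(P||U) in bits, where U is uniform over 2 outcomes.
0.4564 bits

U(i) = 1/2 for all i

D_KL(P||U) = Σ P(x) log₂(P(x) / (1/2))
           = Σ P(x) log₂(P(x)) + log₂(2)
           = log₂(2) - H(P)

H(P) = -Σ P(x) log₂(P(x)):
  -P(1)·log₂(P(1)) = -(7/8)·log₂(7/8) = 0.16856
  -P(2)·log₂(P(2)) = -(1/8)·log₂(1/8) = 0.37500
H(P) = 0.16856 + 0.37500 = 0.54356 bits

log₂(2) = 1.00000 bits

D_KL(P||U) = 1.00000 - 0.54356 = 0.45644 ≈ 0.4564 bits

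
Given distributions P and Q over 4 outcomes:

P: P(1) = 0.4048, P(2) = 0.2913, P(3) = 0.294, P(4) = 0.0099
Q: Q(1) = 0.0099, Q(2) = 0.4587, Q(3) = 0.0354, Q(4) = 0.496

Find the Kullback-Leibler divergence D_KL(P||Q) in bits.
2.8183 bits

D_KL(P||Q) = Σ P(x) log₂(P(x)/Q(x))

Computing term by term:
  P(1)·log₂(P(1)/Q(1)) = 0.4048·log₂(0.4048/0.0099) = 2.16715
  P(2)·log₂(P(2)/Q(2)) = 0.2913·log₂(0.2913/0.4587) = -0.19081
  P(3)·log₂(P(3)/Q(3)) = 0.294·log₂(0.294/0.0354) = 0.89787
  P(4)·log₂(P(4)/Q(4)) = 0.0099·log₂(0.0099/0.496) = -0.05590

D_KL(P||Q) = 2.16715 - 0.19081 + 0.89787 - 0.05590 = 2.81831 ≈ 2.8183 bits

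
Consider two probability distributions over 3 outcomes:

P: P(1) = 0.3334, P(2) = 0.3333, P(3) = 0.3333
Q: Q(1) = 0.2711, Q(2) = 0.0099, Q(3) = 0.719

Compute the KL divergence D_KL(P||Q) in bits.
1.4207 bits

D_KL(P||Q) = Σ P(x) log₂(P(x)/Q(x))

Computing term by term:
  P(1)·log₂(P(1)/Q(1)) = 0.3334·log₂(0.3334/0.2711) = 0.09950
  P(2)·log₂(P(2)/Q(2)) = 0.3333·log₂(0.3333/0.0099) = 1.69091
  P(3)·log₂(P(3)/Q(3)) = 0.3333·log₂(0.3333/0.719) = -0.36969

D_KL(P||Q) = 0.09950 + 1.69091 - 0.36969 = 1.42072 ≈ 1.4207 bits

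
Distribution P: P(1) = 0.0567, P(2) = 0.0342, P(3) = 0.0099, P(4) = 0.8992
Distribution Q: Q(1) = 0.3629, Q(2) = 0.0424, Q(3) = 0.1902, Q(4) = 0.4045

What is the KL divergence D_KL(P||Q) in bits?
0.8317 bits

D_KL(P||Q) = Σ P(x) log₂(P(x)/Q(x))

Computing term by term:
  P(1)·log₂(P(1)/Q(1)) = 0.0567·log₂(0.0567/0.3629) = -0.15185
  P(2)·log₂(P(2)/Q(2)) = 0.0342·log₂(0.0342/0.0424) = -0.01060
  P(3)·log₂(P(3)/Q(3)) = 0.0099·log₂(0.0099/0.1902) = -0.04221
  P(4)·log₂(P(4)/Q(4)) = 0.8992·log₂(0.8992/0.4045) = 1.03633

D_KL(P||Q) = -0.15185 - 0.01060 - 0.04221 + 1.03633 = 0.83167 ≈ 0.8317 bits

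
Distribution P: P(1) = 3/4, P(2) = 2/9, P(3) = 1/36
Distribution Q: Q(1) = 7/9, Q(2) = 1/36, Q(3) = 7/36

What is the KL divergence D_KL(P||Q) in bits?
0.5493 bits

D_KL(P||Q) = Σ P(x) log₂(P(x)/Q(x))

Computing term by term:
  P(1)·log₂(P(1)/Q(1)) = (3/4)·log₂((3/4)/(7/9)) = -0.03935
  P(2)·log₂(P(2)/Q(2)) = (2/9)·log₂((2/9)/(1/36)) = 0.66667
  P(3)·log₂(P(3)/Q(3)) = (1/36)·log₂((1/36)/(7/36)) = -0.07798

D_KL(P||Q) = -0.03935 + 0.66667 - 0.07798 = 0.54934 ≈ 0.5493 bits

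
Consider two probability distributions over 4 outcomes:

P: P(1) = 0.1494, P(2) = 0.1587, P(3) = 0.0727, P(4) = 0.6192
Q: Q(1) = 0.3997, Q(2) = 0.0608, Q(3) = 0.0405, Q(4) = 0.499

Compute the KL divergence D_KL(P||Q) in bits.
0.2617 bits

D_KL(P||Q) = Σ P(x) log₂(P(x)/Q(x))

Computing term by term:
  P(1)·log₂(P(1)/Q(1)) = 0.1494·log₂(0.1494/0.3997) = -0.21211
  P(2)·log₂(P(2)/Q(2)) = 0.1587·log₂(0.1587/0.0608) = 0.21967
  P(3)·log₂(P(3)/Q(3)) = 0.0727·log₂(0.0727/0.0405) = 0.06136
  P(4)·log₂(P(4)/Q(4)) = 0.6192·log₂(0.6192/0.499) = 0.19280

D_KL(P||Q) = -0.21211 + 0.21967 + 0.06136 + 0.19280 = 0.26172 ≈ 0.2617 bits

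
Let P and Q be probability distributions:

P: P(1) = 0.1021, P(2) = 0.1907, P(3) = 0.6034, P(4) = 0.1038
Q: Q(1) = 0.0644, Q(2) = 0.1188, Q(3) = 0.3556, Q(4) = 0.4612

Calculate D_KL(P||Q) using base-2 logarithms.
0.4351 bits

D_KL(P||Q) = Σ P(x) log₂(P(x)/Q(x))

Computing term by term:
  P(1)·log₂(P(1)/Q(1)) = 0.1021·log₂(0.1021/0.0644) = 0.06788
  P(2)·log₂(P(2)/Q(2)) = 0.1907·log₂(0.1907/0.1188) = 0.13020
  P(3)·log₂(P(3)/Q(3)) = 0.6034·log₂(0.6034/0.3556) = 0.46031
  P(4)·log₂(P(4)/Q(4)) = 0.1038·log₂(0.1038/0.4612) = -0.22333

D_KL(P||Q) = 0.06788 + 0.13020 + 0.46031 - 0.22333 = 0.43506 ≈ 0.4351 bits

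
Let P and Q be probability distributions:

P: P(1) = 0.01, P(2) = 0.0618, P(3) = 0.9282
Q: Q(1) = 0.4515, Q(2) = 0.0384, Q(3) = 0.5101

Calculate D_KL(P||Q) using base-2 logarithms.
0.7891 bits

D_KL(P||Q) = Σ P(x) log₂(P(x)/Q(x))

Computing term by term:
  P(1)·log₂(P(1)/Q(1)) = 0.01·log₂(0.01/0.4515) = -0.05497
  P(2)·log₂(P(2)/Q(2)) = 0.0618·log₂(0.0618/0.0384) = 0.04243
  P(3)·log₂(P(3)/Q(3)) = 0.9282·log₂(0.9282/0.5101) = 0.80165

D_KL(P||Q) = -0.05497 + 0.04243 + 0.80165 = 0.78911 ≈ 0.7891 bits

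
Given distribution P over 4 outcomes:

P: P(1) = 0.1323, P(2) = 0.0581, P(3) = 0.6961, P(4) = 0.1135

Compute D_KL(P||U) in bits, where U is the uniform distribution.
0.6553 bits

U(i) = 1/4 for all i

D_KL(P||U) = Σ P(x) log₂(P(x) / (1/4))
           = Σ P(x) log₂(P(x)) + log₂(4)
           = log₂(4) - H(P)

H(P) = -Σ P(x) log₂(P(x)):
  -P(1)·log₂(P(1)) = -(0.1323)·log₂(0.1323) = 0.38607
  -P(2)·log₂(P(2)) = -(0.0581)·log₂(0.0581) = 0.23852
  -P(3)·log₂(P(3)) = -(0.6961)·log₂(0.6961) = 0.36381
  -P(4)·log₂(P(4)) = -(0.1135)·log₂(0.1135) = 0.35630
H(P) = 0.38607 + 0.23852 + 0.36381 + 0.35630 = 1.34470 bits

log₂(4) = 2.00000 bits

D_KL(P||U) = 2.00000 - 1.34470 = 0.65530 ≈ 0.6553 bits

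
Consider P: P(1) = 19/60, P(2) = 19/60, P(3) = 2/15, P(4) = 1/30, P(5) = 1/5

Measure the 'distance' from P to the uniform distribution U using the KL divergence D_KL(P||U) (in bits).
0.2557 bits

U(i) = 1/5 for all i

D_KL(P||U) = Σ P(x) log₂(P(x) / (1/5))
           = Σ P(x) log₂(P(x)) + log₂(5)
           = log₂(5) - H(P)

H(P) = -Σ P(x) log₂(P(x)):
  -P(1)·log₂(P(1)) = -(19/60)·log₂(19/60) = 0.52534
  -P(2)·log₂(P(2)) = -(19/60)·log₂(19/60) = 0.52534
  -P(3)·log₂(P(3)) = -(2/15)·log₂(2/15) = 0.38759
  -P(4)·log₂(P(4)) = -(1/30)·log₂(1/30) = 0.16356
  -P(5)·log₂(P(5)) = -(1/5)·log₂(1/5) = 0.46439
H(P) = 0.52534 + 0.52534 + 0.38759 + 0.16356 + 0.46439 = 2.06622 bits

log₂(5) = 2.32193 bits

D_KL(P||U) = 2.32193 - 2.06622 = 0.25571 ≈ 0.2557 bits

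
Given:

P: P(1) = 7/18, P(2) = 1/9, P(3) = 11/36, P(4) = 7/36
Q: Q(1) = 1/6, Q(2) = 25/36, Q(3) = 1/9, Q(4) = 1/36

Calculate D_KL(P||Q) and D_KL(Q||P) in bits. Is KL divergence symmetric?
D_KL(P||Q) = 1.1734 bits, D_KL(Q||P) = 1.3921 bits. No, KL divergence is not symmetric.

D_KL(P||Q) = Σ P(x) log₂(P(x)/Q(x))

Computing term by term:
  P(1)·log₂(P(1)/Q(1)) = (7/18)·log₂((7/18)/(1/6)) = 0.47537
  P(2)·log₂(P(2)/Q(2)) = (1/9)·log₂((1/9)/(25/36)) = -0.29376
  P(3)·log₂(P(3)/Q(3)) = (11/36)·log₂((11/36)/(1/9)) = 0.44594
  P(4)·log₂(P(4)/Q(4)) = (7/36)·log₂((7/36)/(1/36)) = 0.54587

D_KL(P||Q) = 0.47537 - 0.29376 + 0.44594 + 0.54587 = 1.17342 ≈ 1.1734 bits

D_KL(Q||P) = Σ Q(x) log₂(Q(x)/P(x))

Computing term by term:
  Q(1)·log₂(Q(1)/P(1)) = (1/6)·log₂((1/6)/(7/18)) = -0.20373
  Q(2)·log₂(Q(2)/P(2)) = (25/36)·log₂((25/36)/(1/9)) = 1.83601
  Q(3)·log₂(Q(3)/P(3)) = (1/9)·log₂((1/9)/(11/36)) = -0.16216
  Q(4)·log₂(Q(4)/P(4)) = (1/36)·log₂((1/36)/(7/36)) = -0.07798

D_KL(Q||P) = -0.20373 + 1.83601 - 0.16216 - 0.07798 = 1.39214 ≈ 1.3921 bits

These are NOT equal (difference: 0.2187 bits). KL divergence is asymmetric: D_KL(P||Q) ≠ D_KL(Q||P) in general.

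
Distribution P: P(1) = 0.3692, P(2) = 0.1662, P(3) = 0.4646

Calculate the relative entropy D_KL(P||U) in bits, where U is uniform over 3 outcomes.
0.1101 bits

U(i) = 1/3 for all i

D_KL(P||U) = Σ P(x) log₂(P(x) / (1/3))
           = Σ P(x) log₂(P(x)) + log₂(3)
           = log₂(3) - H(P)

H(P) = -Σ P(x) log₂(P(x)):
  -P(1)·log₂(P(1)) = -(0.3692)·log₂(0.3692) = 0.53073
  -P(2)·log₂(P(2)) = -(0.1662)·log₂(0.1662) = 0.43029
  -P(3)·log₂(P(3)) = -(0.4646)·log₂(0.4646) = 0.51382
H(P) = 0.53073 + 0.43029 + 0.51382 = 1.47484 bits

log₂(3) = 1.58496 bits

D_KL(P||U) = 1.58496 - 1.47484 = 0.11012 ≈ 0.1101 bits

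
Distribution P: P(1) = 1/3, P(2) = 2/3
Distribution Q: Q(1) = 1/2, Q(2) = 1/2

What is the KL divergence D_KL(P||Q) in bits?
0.0817 bits

D_KL(P||Q) = Σ P(x) log₂(P(x)/Q(x))

Computing term by term:
  P(1)·log₂(P(1)/Q(1)) = (1/3)·log₂((1/3)/(1/2)) = -0.19499
  P(2)·log₂(P(2)/Q(2)) = (2/3)·log₂((2/3)/(1/2)) = 0.27669

D_KL(P||Q) = -0.19499 + 0.27669 = 0.08170 ≈ 0.0817 bits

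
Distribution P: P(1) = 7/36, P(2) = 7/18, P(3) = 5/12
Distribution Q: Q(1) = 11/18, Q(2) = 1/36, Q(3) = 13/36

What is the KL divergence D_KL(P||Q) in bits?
1.2454 bits

D_KL(P||Q) = Σ P(x) log₂(P(x)/Q(x))

Computing term by term:
  P(1)·log₂(P(1)/Q(1)) = (7/36)·log₂((7/36)/(11/18)) = -0.32124
  P(2)·log₂(P(2)/Q(2)) = (7/18)·log₂((7/18)/(1/36)) = 1.48064
  P(3)·log₂(P(3)/Q(3)) = (5/12)·log₂((5/12)/(13/36)) = 0.08602

D_KL(P||Q) = -0.32124 + 1.48064 + 0.08602 = 1.24542 ≈ 1.2454 bits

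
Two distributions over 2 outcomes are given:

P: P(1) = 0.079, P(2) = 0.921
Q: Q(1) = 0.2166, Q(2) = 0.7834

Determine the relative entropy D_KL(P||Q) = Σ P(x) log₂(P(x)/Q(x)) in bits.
0.1001 bits

D_KL(P||Q) = Σ P(x) log₂(P(x)/Q(x))

Computing term by term:
  P(1)·log₂(P(1)/Q(1)) = 0.079·log₂(0.079/0.2166) = -0.11495
  P(2)·log₂(P(2)/Q(2)) = 0.921·log₂(0.921/0.7834) = 0.21501

D_KL(P||Q) = -0.11495 + 0.21501 = 0.10006 ≈ 0.1001 bits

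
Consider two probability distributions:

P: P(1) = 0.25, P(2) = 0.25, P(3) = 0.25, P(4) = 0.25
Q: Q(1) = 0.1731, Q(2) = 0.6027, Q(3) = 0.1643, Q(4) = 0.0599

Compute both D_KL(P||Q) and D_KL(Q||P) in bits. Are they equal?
D_KL(P||Q) = 0.4819 bits, D_KL(Q||P) = 0.4504 bits. No, they are not equal.

D_KL(P||Q) = Σ P(x) log₂(P(x)/Q(x))

Computing term by term:
  P(1)·log₂(P(1)/Q(1)) = 0.25·log₂(0.25/0.1731) = 0.13258
  P(2)·log₂(P(2)/Q(2)) = 0.25·log₂(0.25/0.6027) = -0.31738
  P(3)·log₂(P(3)/Q(3)) = 0.25·log₂(0.25/0.1643) = 0.15140
  P(4)·log₂(P(4)/Q(4)) = 0.25·log₂(0.25/0.0599) = 0.51533

D_KL(P||Q) = 0.13258 - 0.31738 + 0.15140 + 0.51533 = 0.48193 ≈ 0.4819 bits

D_KL(Q||P) = Σ Q(x) log₂(Q(x)/P(x))

Computing term by term:
  Q(1)·log₂(Q(1)/P(1)) = 0.1731·log₂(0.1731/0.25) = -0.09180
  Q(2)·log₂(Q(2)/P(2)) = 0.6027·log₂(0.6027/0.25) = 0.76513
  Q(3)·log₂(Q(3)/P(3)) = 0.1643·log₂(0.1643/0.25) = -0.09950
  Q(4)·log₂(Q(4)/P(4)) = 0.0599·log₂(0.0599/0.25) = -0.12347

D_KL(Q||P) = -0.09180 + 0.76513 - 0.09950 - 0.12347 = 0.45036 ≈ 0.4504 bits

These are NOT equal (difference: 0.0315 bits). KL divergence is asymmetric: D_KL(P||Q) ≠ D_KL(Q||P) in general.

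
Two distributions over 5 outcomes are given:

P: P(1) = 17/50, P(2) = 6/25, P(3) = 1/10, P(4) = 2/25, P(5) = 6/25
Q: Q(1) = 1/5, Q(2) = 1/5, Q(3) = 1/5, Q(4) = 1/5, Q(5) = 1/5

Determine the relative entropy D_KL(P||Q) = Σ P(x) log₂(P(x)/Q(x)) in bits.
0.1808 bits

D_KL(P||Q) = Σ P(x) log₂(P(x)/Q(x))

Computing term by term:
  P(1)·log₂(P(1)/Q(1)) = (17/50)·log₂((17/50)/(1/5)) = 0.26028
  P(2)·log₂(P(2)/Q(2)) = (6/25)·log₂((6/25)/(1/5)) = 0.06313
  P(3)·log₂(P(3)/Q(3)) = (1/10)·log₂((1/10)/(1/5)) = -0.10000
  P(4)·log₂(P(4)/Q(4)) = (2/25)·log₂((2/25)/(1/5)) = -0.10575
  P(5)·log₂(P(5)/Q(5)) = (6/25)·log₂((6/25)/(1/5)) = 0.06313

D_KL(P||Q) = 0.26028 + 0.06313 - 0.10000 - 0.10575 + 0.06313 = 0.18079 ≈ 0.1808 bits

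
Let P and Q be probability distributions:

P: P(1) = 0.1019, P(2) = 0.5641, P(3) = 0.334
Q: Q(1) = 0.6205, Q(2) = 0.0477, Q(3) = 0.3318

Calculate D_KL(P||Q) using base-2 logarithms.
1.7480 bits

D_KL(P||Q) = Σ P(x) log₂(P(x)/Q(x))

Computing term by term:
  P(1)·log₂(P(1)/Q(1)) = 0.1019·log₂(0.1019/0.6205) = -0.26558
  P(2)·log₂(P(2)/Q(2)) = 0.5641·log₂(0.5641/0.0477) = 2.01039
  P(3)·log₂(P(3)/Q(3)) = 0.334·log₂(0.334/0.3318) = 0.00318

D_KL(P||Q) = -0.26558 + 2.01039 + 0.00318 = 1.74799 ≈ 1.7480 bits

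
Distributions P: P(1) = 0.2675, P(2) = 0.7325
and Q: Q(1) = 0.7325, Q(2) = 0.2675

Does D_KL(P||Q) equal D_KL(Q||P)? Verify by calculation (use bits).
D_KL(P||Q) = 0.6758 bits, D_KL(Q||P) = 0.6758 bits. Yes — for this pair D_KL(P||Q) = D_KL(Q||P).

D_KL(P||Q) = Σ P(x) log₂(P(x)/Q(x))

Computing term by term:
  P(1)·log₂(P(1)/Q(1)) = 0.2675·log₂(0.2675/0.7325) = -0.38876
  P(2)·log₂(P(2)/Q(2)) = 0.7325·log₂(0.7325/0.2675) = 1.06453

D_KL(P||Q) = -0.38876 + 1.06453 = 0.67577 ≈ 0.6758 bits

D_KL(Q||P) = Σ Q(x) log₂(Q(x)/P(x))

Computing term by term:
  Q(1)·log₂(Q(1)/P(1)) = 0.7325·log₂(0.7325/0.2675) = 1.06453
  Q(2)·log₂(Q(2)/P(2)) = 0.2675·log₂(0.2675/0.7325) = -0.38876

D_KL(Q||P) = 1.06453 - 0.38876 = 0.67577 ≈ 0.6758 bits

These ARE equal here. Q is P with outcomes relabeled (Q(1) = P(2), Q(2) = P(1)) by a relabeling that is its own inverse, so the two sums contain exactly the same terms in a different order. This is a special case — KL divergence is not symmetric in general: D_KL(P||Q) ≠ D_KL(Q||P) for most P, Q.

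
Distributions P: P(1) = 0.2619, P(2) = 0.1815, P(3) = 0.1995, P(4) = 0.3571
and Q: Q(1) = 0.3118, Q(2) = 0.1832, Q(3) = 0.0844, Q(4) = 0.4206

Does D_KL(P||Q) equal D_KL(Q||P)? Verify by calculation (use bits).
D_KL(P||Q) = 0.0949 bits, D_KL(Q||P) = 0.0755 bits. No — D_KL(P||Q) ≠ D_KL(Q||P) for this pair.

D_KL(P||Q) = Σ P(x) log₂(P(x)/Q(x))

Computing term by term:
  P(1)·log₂(P(1)/Q(1)) = 0.2619·log₂(0.2619/0.3118) = -0.06590
  P(2)·log₂(P(2)/Q(2)) = 0.1815·log₂(0.1815/0.1832) = -0.00244
  P(3)·log₂(P(3)/Q(3)) = 0.1995·log₂(0.1995/0.0844) = 0.24759
  P(4)·log₂(P(4)/Q(4)) = 0.3571·log₂(0.3571/0.4206) = -0.08432

D_KL(P||Q) = -0.06590 - 0.00244 + 0.24759 - 0.08432 = 0.09493 ≈ 0.0949 bits

D_KL(Q||P) = Σ Q(x) log₂(Q(x)/P(x))

Computing term by term:
  Q(1)·log₂(Q(1)/P(1)) = 0.3118·log₂(0.3118/0.2619) = 0.07845
  Q(2)·log₂(Q(2)/P(2)) = 0.1832·log₂(0.1832/0.1815) = 0.00246
  Q(3)·log₂(Q(3)/P(3)) = 0.0844·log₂(0.0844/0.1995) = -0.10475
  Q(4)·log₂(Q(4)/P(4)) = 0.4206·log₂(0.4206/0.3571) = 0.09931

D_KL(Q||P) = 0.07845 + 0.00246 - 0.10475 + 0.09931 = 0.07547 ≈ 0.0755 bits

These are NOT equal (difference: 0.0194 bits). KL divergence is asymmetric: D_KL(P||Q) ≠ D_KL(Q||P) in general.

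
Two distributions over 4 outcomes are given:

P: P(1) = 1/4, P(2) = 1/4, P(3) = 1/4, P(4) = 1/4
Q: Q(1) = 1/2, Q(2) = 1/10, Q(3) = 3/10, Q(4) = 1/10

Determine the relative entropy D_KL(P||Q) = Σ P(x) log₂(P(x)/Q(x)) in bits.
0.3452 bits

D_KL(P||Q) = Σ P(x) log₂(P(x)/Q(x))

Computing term by term:
  P(1)·log₂(P(1)/Q(1)) = (1/4)·log₂((1/4)/(1/2)) = -0.25000
  P(2)·log₂(P(2)/Q(2)) = (1/4)·log₂((1/4)/(1/10)) = 0.33048
  P(3)·log₂(P(3)/Q(3)) = (1/4)·log₂((1/4)/(3/10)) = -0.06576
  P(4)·log₂(P(4)/Q(4)) = (1/4)·log₂((1/4)/(1/10)) = 0.33048

D_KL(P||Q) = -0.25000 + 0.33048 - 0.06576 + 0.33048 = 0.34520 ≈ 0.3452 bits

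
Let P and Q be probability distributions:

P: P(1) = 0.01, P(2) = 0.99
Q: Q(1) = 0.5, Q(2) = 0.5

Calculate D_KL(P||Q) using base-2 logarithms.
0.9192 bits

D_KL(P||Q) = Σ P(x) log₂(P(x)/Q(x))

Computing term by term:
  P(1)·log₂(P(1)/Q(1)) = 0.01·log₂(0.01/0.5) = -0.05644
  P(2)·log₂(P(2)/Q(2)) = 0.99·log₂(0.99/0.5) = 0.97565

D_KL(P||Q) = -0.05644 + 0.97565 = 0.91921 ≈ 0.9192 bits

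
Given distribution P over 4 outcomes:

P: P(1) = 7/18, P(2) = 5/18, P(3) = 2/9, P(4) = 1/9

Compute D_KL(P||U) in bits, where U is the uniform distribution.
0.1224 bits

U(i) = 1/4 for all i

D_KL(P||U) = Σ P(x) log₂(P(x) / (1/4))
           = Σ P(x) log₂(P(x)) + log₂(4)
           = log₂(4) - H(P)

H(P) = -Σ P(x) log₂(P(x)):
  -P(1)·log₂(P(1)) = -(7/18)·log₂(7/18) = 0.52989
  -P(2)·log₂(P(2)) = -(5/18)·log₂(5/18) = 0.51333
  -P(3)·log₂(P(3)) = -(2/9)·log₂(2/9) = 0.48221
  -P(4)·log₂(P(4)) = -(1/9)·log₂(1/9) = 0.35221
H(P) = 0.52989 + 0.51333 + 0.48221 + 0.35221 = 1.87764 bits

log₂(4) = 2.00000 bits

D_KL(P||U) = 2.00000 - 1.87764 = 0.12236 ≈ 0.1224 bits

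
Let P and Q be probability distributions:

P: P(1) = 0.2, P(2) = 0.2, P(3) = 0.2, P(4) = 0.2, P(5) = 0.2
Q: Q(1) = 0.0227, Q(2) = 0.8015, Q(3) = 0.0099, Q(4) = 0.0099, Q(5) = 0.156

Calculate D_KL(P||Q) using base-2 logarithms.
2.0336 bits

D_KL(P||Q) = Σ P(x) log₂(P(x)/Q(x))

Computing term by term:
  P(1)·log₂(P(1)/Q(1)) = 0.2·log₂(0.2/0.0227) = 0.62785
  P(2)·log₂(P(2)/Q(2)) = 0.2·log₂(0.2/0.8015) = -0.40054
  P(3)·log₂(P(3)/Q(3)) = 0.2·log₂(0.2/0.0099) = 0.86729
  P(4)·log₂(P(4)/Q(4)) = 0.2·log₂(0.2/0.0099) = 0.86729
  P(5)·log₂(P(5)/Q(5)) = 0.2·log₂(0.2/0.156) = 0.07169

D_KL(P||Q) = 0.62785 - 0.40054 + 0.86729 + 0.86729 + 0.07169 = 2.03358 ≈ 2.0336 bits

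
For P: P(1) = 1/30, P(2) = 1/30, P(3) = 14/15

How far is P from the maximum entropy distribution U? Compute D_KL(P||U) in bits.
1.1649 bits

U(i) = 1/3 for all i

D_KL(P||U) = Σ P(x) log₂(P(x) / (1/3))
           = Σ P(x) log₂(P(x)) + log₂(3)
           = log₂(3) - H(P)

H(P) = -Σ P(x) log₂(P(x)):
  -P(1)·log₂(P(1)) = -(1/30)·log₂(1/30) = 0.16356
  -P(2)·log₂(P(2)) = -(1/30)·log₂(1/30) = 0.16356
  -P(3)·log₂(P(3)) = -(14/15)·log₂(14/15) = 0.09290
H(P) = 0.16356 + 0.16356 + 0.09290 = 0.42002 bits

log₂(3) = 1.58496 bits

D_KL(P||U) = 1.58496 - 0.42002 = 1.16494 ≈ 1.1649 bits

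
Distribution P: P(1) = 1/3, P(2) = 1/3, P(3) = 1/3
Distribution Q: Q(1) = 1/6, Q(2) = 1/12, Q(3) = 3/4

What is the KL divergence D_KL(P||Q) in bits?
0.6100 bits

D_KL(P||Q) = Σ P(x) log₂(P(x)/Q(x))

Computing term by term:
  P(1)·log₂(P(1)/Q(1)) = (1/3)·log₂((1/3)/(1/6)) = 0.33333
  P(2)·log₂(P(2)/Q(2)) = (1/3)·log₂((1/3)/(1/12)) = 0.66667
  P(3)·log₂(P(3)/Q(3)) = (1/3)·log₂((1/3)/(3/4)) = -0.38998

D_KL(P||Q) = 0.33333 + 0.66667 - 0.38998 = 0.61002 ≈ 0.6100 bits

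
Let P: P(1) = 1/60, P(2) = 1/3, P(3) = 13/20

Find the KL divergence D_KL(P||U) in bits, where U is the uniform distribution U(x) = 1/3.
0.5542 bits

U(i) = 1/3 for all i

D_KL(P||U) = Σ P(x) log₂(P(x) / (1/3))
           = Σ P(x) log₂(P(x)) + log₂(3)
           = log₂(3) - H(P)

H(P) = -Σ P(x) log₂(P(x)):
  -P(1)·log₂(P(1)) = -(1/60)·log₂(1/60) = 0.09845
  -P(2)·log₂(P(2)) = -(1/3)·log₂(1/3) = 0.52832
  -P(3)·log₂(P(3)) = -(13/20)·log₂(13/20) = 0.40397
H(P) = 0.09845 + 0.52832 + 0.40397 = 1.03074 bits

log₂(3) = 1.58496 bits

D_KL(P||U) = 1.58496 - 1.03074 = 0.55422 ≈ 0.5542 bits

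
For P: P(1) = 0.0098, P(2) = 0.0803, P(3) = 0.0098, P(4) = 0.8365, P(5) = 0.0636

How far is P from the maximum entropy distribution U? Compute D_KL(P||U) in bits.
1.4307 bits

U(i) = 1/5 for all i

D_KL(P||U) = Σ P(x) log₂(P(x) / (1/5))
           = Σ P(x) log₂(P(x)) + log₂(5)
           = log₂(5) - H(P)

H(P) = -Σ P(x) log₂(P(x)):
  -P(1)·log₂(P(1)) = -(0.0098)·log₂(0.0098) = 0.06540
  -P(2)·log₂(P(2)) = -(0.0803)·log₂(0.0803) = 0.29217
  -P(3)·log₂(P(3)) = -(0.0098)·log₂(0.0098) = 0.06540
  -P(4)·log₂(P(4)) = -(0.8365)·log₂(0.8365) = 0.21545
  -P(5)·log₂(P(5)) = -(0.0636)·log₂(0.0636) = 0.25280
H(P) = 0.06540 + 0.29217 + 0.06540 + 0.21545 + 0.25280 = 0.89122 bits

log₂(5) = 2.32193 bits

D_KL(P||U) = 2.32193 - 0.89122 = 1.43071 ≈ 1.4307 bits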